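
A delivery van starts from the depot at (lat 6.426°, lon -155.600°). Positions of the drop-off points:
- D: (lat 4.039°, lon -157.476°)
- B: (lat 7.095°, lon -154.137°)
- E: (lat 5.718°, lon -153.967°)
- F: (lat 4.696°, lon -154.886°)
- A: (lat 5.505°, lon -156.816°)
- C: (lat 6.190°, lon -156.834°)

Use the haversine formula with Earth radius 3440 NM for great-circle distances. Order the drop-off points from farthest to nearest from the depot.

Distances from the depot:
D (lat 4.039°, lon -157.476°): 182.0 NM
F (lat 4.696°, lon -154.886°): 112.3 NM
E (lat 5.718°, lon -153.967°): 106.4 NM
B (lat 7.095°, lon -154.137°): 96.0 NM
A (lat 5.505°, lon -156.816°): 91.3 NM
C (lat 6.190°, lon -156.834°): 75.0 NM

D, F, E, B, A, C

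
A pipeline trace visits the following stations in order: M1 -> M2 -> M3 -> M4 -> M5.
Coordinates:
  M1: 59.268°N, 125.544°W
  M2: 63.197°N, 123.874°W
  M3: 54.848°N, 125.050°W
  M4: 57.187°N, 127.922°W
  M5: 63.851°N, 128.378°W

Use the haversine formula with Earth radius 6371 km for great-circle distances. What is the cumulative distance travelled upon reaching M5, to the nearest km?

Leg distances:
M1→M2: 445.9 km  (cumulative 445.9 km)
M2→M3: 930.8 km  (cumulative 1376.7 km)
M3→M4: 315.4 km  (cumulative 1692.0 km)
M4→M5: 741.4 km  (cumulative 2433.5 km)
Cumulative distance at M5 ≈ 2433 km.

2433 km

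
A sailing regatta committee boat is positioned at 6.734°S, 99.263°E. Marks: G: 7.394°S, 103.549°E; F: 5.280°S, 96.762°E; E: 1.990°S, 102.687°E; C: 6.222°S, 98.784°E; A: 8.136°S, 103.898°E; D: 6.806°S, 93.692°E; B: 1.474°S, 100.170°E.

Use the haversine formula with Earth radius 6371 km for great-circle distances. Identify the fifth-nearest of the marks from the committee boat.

Distance to each, sorted:
C: 77.7 km
F: 320.4 km
G: 478.6 km
A: 534.3 km
B: 593.5 km
D: 615.2 km
E: 649.8 km
The fifth-nearest is B at 593.5 km.

B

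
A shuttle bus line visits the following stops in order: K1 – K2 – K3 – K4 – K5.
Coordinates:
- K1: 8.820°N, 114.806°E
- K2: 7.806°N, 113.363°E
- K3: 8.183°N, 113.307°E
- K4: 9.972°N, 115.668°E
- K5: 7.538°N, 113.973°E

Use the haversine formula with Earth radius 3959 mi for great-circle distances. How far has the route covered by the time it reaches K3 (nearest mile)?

147 mi

Leg distances:
K1→K2: 121.0 mi  (cumulative 121.0 mi)
K2→K3: 26.3 mi  (cumulative 147.3 mi)
Cumulative distance at K3 ≈ 147 mi.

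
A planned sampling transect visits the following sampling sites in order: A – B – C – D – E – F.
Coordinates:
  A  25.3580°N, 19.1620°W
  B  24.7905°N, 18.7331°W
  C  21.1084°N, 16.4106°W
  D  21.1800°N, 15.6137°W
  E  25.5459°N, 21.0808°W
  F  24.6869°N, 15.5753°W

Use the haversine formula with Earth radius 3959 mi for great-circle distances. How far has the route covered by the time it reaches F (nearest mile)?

1202 mi

Leg distances:
A→B: 47.5 mi  (cumulative 47.5 mi)
B→C: 294.2 mi  (cumulative 341.7 mi)
C→D: 51.6 mi  (cumulative 393.3 mi)
D→E: 459.5 mi  (cumulative 852.8 mi)
E→F: 349.5 mi  (cumulative 1202.3 mi)
Cumulative distance at F ≈ 1202 mi.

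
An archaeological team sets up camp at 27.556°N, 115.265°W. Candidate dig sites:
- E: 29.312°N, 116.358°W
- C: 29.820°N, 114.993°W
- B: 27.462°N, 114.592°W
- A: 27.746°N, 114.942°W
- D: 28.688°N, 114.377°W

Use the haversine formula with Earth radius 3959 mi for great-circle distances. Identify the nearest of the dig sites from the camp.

A

Distances from the camp (27.556°N, 115.265°W):
A: 23.7 mi
B: 41.8 mi
D: 95.1 mi
E: 138.3 mi
C: 157.3 mi
The nearest is A at 23.7 mi.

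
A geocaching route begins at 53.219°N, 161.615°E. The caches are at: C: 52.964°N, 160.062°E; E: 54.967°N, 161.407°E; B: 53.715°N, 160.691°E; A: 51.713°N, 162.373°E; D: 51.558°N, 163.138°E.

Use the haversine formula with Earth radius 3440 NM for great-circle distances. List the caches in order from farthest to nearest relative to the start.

Computing each great-circle distance from 53.219°N, 161.615°E:
D 51.558°N, 163.138°E: 114.3 NM
E 54.967°N, 161.407°E: 105.2 NM
A 51.713°N, 162.373°E: 94.6 NM
C 52.964°N, 160.062°E: 58.0 NM
B 53.715°N, 160.691°E: 44.5 NM

D, E, A, C, B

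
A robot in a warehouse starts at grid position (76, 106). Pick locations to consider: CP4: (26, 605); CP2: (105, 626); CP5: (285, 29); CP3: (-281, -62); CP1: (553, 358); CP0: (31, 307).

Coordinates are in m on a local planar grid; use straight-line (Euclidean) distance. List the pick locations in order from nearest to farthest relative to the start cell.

Computing each straight-line distance from (76, 106):
CP0 (31, 307): 206.0 m
CP5 (285, 29): 222.7 m
CP3 (-281, -62): 394.6 m
CP4 (26, 605): 501.5 m
CP2 (105, 626): 520.8 m
CP1 (553, 358): 539.5 m

CP0, CP5, CP3, CP4, CP2, CP1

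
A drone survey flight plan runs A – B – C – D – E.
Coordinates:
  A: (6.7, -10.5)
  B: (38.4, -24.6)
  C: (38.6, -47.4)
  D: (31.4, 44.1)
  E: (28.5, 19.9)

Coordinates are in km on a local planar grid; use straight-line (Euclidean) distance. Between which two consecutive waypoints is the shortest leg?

Leg distances:
A→B: 34.7 km
B→C: 22.8 km
C→D: 91.8 km
D→E: 24.4 km
The shortest leg is B–C at 22.8 km.

B–C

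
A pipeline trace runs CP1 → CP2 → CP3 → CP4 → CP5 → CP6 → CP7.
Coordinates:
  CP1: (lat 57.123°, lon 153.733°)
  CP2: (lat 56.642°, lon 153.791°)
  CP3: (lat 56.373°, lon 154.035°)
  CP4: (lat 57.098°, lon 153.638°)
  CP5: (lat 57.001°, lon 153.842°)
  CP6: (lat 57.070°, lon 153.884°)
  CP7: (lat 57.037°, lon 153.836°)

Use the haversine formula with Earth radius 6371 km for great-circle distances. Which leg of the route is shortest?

Leg distances:
CP1→CP2: 53.6 km
CP2→CP3: 33.4 km
CP3→CP4: 84.2 km
CP4→CP5: 16.4 km
CP5→CP6: 8.1 km
CP6→CP7: 4.7 km
The shortest leg is CP6–CP7 at 4.7 km.

CP6–CP7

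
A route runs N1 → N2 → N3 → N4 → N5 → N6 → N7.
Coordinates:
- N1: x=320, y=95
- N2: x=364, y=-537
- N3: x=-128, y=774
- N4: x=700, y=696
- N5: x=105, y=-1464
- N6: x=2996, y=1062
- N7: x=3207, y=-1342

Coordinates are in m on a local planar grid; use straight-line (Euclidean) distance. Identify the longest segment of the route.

N5–N6

Leg distances:
N1→N2: 633.5 m
N2→N3: 1400.3 m
N3→N4: 831.7 m
N4→N5: 2240.5 m
N5→N6: 3839.1 m
N6→N7: 2413.2 m
The longest leg is N5–N6 at 3839.1 m.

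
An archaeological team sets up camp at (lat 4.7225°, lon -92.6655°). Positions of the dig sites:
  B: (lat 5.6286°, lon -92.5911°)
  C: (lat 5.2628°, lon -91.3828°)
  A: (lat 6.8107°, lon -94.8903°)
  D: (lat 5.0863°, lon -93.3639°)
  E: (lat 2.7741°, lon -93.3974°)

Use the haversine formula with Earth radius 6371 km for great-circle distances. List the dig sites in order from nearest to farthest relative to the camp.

D, B, C, E, A

Distance from the camp at (lat 4.7225°, lon -92.6655°) to each:
D (lat 5.0863°, lon -93.3639°): 87.3 km
B (lat 5.6286°, lon -92.5911°): 101.1 km
C (lat 5.2628°, lon -91.3828°): 154.3 km
E (lat 2.7741°, lon -93.3974°): 231.4 km
A (lat 6.8107°, lon -94.8903°): 338.4 km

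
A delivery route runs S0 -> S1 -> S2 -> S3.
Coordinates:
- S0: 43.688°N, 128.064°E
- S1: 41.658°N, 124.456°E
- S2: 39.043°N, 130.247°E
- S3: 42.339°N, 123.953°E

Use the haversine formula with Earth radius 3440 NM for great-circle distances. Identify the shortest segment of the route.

Leg distances:
S0→S1: 200.5 NM
S1→S2: 307.9 NM
S2→S3: 348.1 NM
The shortest leg is S0–S1 at 200.5 NM.

S0–S1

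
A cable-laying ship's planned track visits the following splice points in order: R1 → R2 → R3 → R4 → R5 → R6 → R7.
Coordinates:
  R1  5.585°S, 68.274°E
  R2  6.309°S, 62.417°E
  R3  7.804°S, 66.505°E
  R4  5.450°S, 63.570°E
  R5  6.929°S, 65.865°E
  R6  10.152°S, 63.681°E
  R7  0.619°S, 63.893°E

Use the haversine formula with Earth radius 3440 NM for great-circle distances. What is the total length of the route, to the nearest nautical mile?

1806 NM

Leg distances:
R1→R2: 352.4 NM  (cumulative 352.4 NM)
R2→R3: 259.6 NM  (cumulative 612.0 NM)
R3→R4: 225.0 NM  (cumulative 837.0 NM)
R4→R5: 163.2 NM  (cumulative 1000.2 NM)
R5→R6: 232.9 NM  (cumulative 1233.2 NM)
R6→R7: 572.5 NM  (cumulative 1805.7 NM)
Total route length ≈ 1806 NM.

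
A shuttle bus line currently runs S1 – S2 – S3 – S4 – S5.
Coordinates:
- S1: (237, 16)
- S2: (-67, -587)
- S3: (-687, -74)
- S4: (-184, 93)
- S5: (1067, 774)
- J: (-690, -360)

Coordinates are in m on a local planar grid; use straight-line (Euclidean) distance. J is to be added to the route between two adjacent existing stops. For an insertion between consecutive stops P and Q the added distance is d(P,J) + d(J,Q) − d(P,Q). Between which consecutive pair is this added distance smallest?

between S2 and S3

Added distance for inserting J between each consecutive pair:
S1–S2: 988.1 m
S2–S3: 144.4 m
S3–S4: 435.2 m
S4–S5: 1346.0 m
Smallest added distance is 144.4 m, inserting between S2 and S3.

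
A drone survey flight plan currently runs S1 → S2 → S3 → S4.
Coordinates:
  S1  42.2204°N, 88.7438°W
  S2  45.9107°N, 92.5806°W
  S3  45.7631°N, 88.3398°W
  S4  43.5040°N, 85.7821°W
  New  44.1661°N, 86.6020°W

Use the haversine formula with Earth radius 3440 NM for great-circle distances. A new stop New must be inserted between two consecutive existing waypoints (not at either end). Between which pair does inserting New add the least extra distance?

between S3 and S4

Added distance for inserting New between each consecutive pair:
S1–S2: 147.6 NM
S2–S3: 217.7 NM
S3–S4: 0.1 NM
Smallest added distance is 0.1 NM, inserting between S3 and S4.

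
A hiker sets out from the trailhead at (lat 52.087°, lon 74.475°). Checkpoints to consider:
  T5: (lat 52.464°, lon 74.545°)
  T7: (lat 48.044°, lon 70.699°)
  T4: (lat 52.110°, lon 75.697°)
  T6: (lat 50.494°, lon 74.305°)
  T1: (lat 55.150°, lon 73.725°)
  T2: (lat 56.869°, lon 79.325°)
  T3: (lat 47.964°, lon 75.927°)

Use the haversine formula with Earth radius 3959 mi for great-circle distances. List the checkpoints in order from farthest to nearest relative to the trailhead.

Distance from the trailhead at (lat 52.087°, lon 74.475°) to each:
T2 (lat 56.869°, lon 79.325°): 383.3 mi
T7 (lat 48.044°, lon 70.699°): 325.6 mi
T3 (lat 47.964°, lon 75.927°): 292.1 mi
T1 (lat 55.150°, lon 73.725°): 213.9 mi
T6 (lat 50.494°, lon 74.305°): 110.3 mi
T4 (lat 52.110°, lon 75.697°): 51.9 mi
T5 (lat 52.464°, lon 74.545°): 26.2 mi

T2, T7, T3, T1, T6, T4, T5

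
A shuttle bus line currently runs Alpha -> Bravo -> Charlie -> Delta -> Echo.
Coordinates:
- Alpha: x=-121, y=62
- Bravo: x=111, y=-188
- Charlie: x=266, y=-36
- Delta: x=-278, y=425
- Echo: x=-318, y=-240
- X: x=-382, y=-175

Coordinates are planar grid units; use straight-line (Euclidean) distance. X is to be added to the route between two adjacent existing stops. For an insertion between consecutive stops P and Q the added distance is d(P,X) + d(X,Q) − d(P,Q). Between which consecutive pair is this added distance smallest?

Added distance for inserting X between each consecutive pair:
Alpha–Bravo: 504.7
Bravo–Charlie: 938.8
Charlie–Delta: 558.6
Delta–Echo: 34.0
Smallest added distance is 34.0, inserting between Delta and Echo.

between Delta and Echo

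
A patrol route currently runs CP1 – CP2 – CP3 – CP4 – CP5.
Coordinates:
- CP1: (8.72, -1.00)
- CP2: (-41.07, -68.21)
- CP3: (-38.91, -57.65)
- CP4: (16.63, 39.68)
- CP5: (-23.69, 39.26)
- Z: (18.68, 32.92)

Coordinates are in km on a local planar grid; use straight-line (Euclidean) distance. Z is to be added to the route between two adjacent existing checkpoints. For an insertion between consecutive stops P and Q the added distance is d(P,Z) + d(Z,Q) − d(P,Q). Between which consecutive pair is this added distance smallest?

Added distance for inserting Z between each consecutive pair:
CP1–CP2: 69.2 km
CP2–CP3: 214.0 km
CP3–CP4: 2.3 km
CP4–CP5: 9.6 km
Smallest added distance is 2.3 km, inserting between CP3 and CP4.

between CP3 and CP4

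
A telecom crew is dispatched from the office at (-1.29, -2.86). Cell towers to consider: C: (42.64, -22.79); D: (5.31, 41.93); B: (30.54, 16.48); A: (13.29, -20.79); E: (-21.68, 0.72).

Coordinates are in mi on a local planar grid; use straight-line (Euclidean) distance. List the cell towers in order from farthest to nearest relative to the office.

Computing each straight-line distance from (-1.29, -2.86):
C (42.64, -22.79): 48.2 mi
D (5.31, 41.93): 45.3 mi
B (30.54, 16.48): 37.2 mi
A (13.29, -20.79): 23.1 mi
E (-21.68, 0.72): 20.7 mi

C, D, B, A, E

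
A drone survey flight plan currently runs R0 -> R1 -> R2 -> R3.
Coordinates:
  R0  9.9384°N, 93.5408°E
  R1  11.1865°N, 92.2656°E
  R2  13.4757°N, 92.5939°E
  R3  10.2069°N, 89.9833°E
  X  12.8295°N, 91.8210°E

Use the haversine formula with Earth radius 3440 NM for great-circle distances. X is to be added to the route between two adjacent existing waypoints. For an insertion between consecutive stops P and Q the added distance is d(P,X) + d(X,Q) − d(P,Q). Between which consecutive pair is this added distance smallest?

between R2 and R3

Added distance for inserting X between each consecutive pair:
R0–R1: 196.8 NM
R1–R2: 22.8 NM
R2–R3: 1.5 NM
Smallest added distance is 1.5 NM, inserting between R2 and R3.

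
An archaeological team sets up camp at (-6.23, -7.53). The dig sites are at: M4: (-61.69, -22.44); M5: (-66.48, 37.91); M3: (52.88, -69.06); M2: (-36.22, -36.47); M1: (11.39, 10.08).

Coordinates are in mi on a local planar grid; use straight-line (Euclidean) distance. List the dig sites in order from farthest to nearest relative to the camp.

M3, M5, M4, M2, M1

Distances from the camp:
M3 (52.88, -69.06): 85.3 mi
M5 (-66.48, 37.91): 75.5 mi
M4 (-61.69, -22.44): 57.4 mi
M2 (-36.22, -36.47): 41.7 mi
M1 (11.39, 10.08): 24.9 mi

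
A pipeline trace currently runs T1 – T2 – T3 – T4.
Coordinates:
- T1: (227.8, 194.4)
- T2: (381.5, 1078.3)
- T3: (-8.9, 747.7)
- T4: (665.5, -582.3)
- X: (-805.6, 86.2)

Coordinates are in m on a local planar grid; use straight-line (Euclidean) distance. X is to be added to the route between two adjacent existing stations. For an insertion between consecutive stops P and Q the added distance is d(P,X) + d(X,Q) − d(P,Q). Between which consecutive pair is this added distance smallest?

Added distance for inserting X between each consecutive pair:
T1–T2: 1689.0 m
T2–T3: 2071.0 m
T3–T4: 1160.2 m
Smallest added distance is 1160.2 m, inserting between T3 and T4.

between T3 and T4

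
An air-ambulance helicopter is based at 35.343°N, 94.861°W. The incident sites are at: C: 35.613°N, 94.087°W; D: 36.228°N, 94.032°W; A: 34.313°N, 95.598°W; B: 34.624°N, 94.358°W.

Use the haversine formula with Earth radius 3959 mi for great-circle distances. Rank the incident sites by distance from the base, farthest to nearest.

Distances from the base:
A 34.313°N, 95.598°W: 82.5 mi
D 36.228°N, 94.032°W: 76.8 mi
B 34.624°N, 94.358°W: 57.3 mi
C 35.613°N, 94.087°W: 47.4 mi

A, D, B, C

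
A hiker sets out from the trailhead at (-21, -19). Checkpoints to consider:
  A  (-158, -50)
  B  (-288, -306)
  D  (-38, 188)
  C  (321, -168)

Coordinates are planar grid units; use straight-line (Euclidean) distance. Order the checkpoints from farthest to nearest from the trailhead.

B, C, D, A

Distance from the trailhead at (-21, -19) to each:
B (-288, -306): 392.0
C (321, -168): 373.0
D (-38, 188): 207.7
A (-158, -50): 140.5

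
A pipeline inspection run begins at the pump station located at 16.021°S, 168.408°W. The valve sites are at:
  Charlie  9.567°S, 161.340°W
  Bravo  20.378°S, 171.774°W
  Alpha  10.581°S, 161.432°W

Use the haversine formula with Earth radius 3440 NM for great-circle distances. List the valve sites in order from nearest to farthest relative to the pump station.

Bravo, Alpha, Charlie

Distance from the pump station at 16.021°S, 168.408°W to each:
Bravo 20.378°S, 171.774°W: 324.4 NM
Alpha 10.581°S, 161.432°W: 522.2 NM
Charlie 9.567°S, 161.340°W: 566.7 NM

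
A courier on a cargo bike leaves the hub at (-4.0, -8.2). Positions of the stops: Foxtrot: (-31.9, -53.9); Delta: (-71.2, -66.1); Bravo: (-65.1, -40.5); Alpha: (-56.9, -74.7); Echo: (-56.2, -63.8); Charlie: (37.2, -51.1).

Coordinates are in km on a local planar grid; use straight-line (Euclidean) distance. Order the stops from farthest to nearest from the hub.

Delta, Alpha, Echo, Bravo, Charlie, Foxtrot

Distance from the hub at (-4.0, -8.2) to each:
Delta (-71.2, -66.1): 88.7 km
Alpha (-56.9, -74.7): 85.0 km
Echo (-56.2, -63.8): 76.3 km
Bravo (-65.1, -40.5): 69.1 km
Charlie (37.2, -51.1): 59.5 km
Foxtrot (-31.9, -53.9): 53.5 km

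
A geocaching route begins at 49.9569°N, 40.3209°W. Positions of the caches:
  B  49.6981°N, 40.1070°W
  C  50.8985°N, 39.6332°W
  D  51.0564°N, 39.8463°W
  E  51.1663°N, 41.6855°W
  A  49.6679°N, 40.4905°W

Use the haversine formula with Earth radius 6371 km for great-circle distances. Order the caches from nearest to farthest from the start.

B, A, C, D, E

Distances from the start:
B 49.6981°N, 40.1070°W: 32.6 km
A 49.6679°N, 40.4905°W: 34.4 km
C 50.8985°N, 39.6332°W: 115.5 km
D 51.0564°N, 39.8463°W: 126.8 km
E 51.1663°N, 41.6855°W: 165.4 km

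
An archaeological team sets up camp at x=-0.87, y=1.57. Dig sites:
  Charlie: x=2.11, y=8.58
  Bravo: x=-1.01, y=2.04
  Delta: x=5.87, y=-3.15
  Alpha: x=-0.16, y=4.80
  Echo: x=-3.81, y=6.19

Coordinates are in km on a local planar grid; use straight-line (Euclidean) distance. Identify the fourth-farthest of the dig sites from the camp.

Distance to each, sorted:
Delta: 8.2 km
Charlie: 7.6 km
Echo: 5.5 km
Alpha: 3.3 km
Bravo: 0.5 km
The fourth-farthest is Alpha at 3.3 km.

Alpha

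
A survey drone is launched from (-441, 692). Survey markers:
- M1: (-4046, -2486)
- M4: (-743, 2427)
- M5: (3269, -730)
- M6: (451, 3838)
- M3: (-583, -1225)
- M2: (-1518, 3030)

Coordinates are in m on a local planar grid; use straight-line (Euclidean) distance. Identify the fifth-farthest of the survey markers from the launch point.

M3

Distance to each, sorted:
M1: 4805.8 m
M5: 3973.2 m
M6: 3270.0 m
M2: 2574.1 m
M3: 1922.3 m
M4: 1761.1 m
The fifth-farthest is M3 at 1922.3 m.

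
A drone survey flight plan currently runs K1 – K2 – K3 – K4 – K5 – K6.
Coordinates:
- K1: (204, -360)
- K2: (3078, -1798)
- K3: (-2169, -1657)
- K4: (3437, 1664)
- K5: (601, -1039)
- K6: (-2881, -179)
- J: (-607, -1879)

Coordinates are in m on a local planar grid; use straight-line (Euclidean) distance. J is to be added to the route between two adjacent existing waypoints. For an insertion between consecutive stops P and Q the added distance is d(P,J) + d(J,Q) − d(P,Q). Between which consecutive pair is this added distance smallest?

Added distance for inserting J between each consecutive pair:
K1–K2: 2194.2 m
K2–K3: 14.7 m
K3–K4: 438.4 m
K4–K5: 2930.1 m
K5–K6: 723.9 m
Smallest added distance is 14.7 m, inserting between K2 and K3.

between K2 and K3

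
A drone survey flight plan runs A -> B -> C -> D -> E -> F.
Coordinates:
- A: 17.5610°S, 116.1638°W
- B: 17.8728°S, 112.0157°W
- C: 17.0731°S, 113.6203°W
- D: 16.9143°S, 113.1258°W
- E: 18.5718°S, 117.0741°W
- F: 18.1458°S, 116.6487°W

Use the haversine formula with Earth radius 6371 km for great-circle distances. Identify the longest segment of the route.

Leg distances:
A→B: 440.7 km
B→C: 192.0 km
C→D: 55.5 km
D→E: 456.9 km
E→F: 65.3 km
The longest leg is D–E at 456.9 km.

D–E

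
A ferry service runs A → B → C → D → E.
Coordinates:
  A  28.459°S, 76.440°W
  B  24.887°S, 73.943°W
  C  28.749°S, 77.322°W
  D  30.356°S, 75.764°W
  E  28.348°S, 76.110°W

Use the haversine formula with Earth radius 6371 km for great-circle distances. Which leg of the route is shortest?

D–E

Leg distances:
A→B: 468.3 km
B→C: 544.8 km
C→D: 233.7 km
D→E: 225.8 km
The shortest leg is D–E at 225.8 km.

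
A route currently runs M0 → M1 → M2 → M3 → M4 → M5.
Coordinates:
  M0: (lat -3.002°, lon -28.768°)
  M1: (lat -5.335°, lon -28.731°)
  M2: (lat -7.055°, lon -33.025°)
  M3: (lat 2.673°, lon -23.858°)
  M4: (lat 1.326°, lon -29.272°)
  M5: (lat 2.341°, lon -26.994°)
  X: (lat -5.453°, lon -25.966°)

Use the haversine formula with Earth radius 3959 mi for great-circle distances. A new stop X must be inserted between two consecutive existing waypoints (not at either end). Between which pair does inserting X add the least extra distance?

Added distance for inserting X between each consecutive pair:
M0–M1: 286.0 mi
M1–M2: 369.7 mi
M2–M3: 154.6 mi
M3–M4: 715.8 mi
M4–M5: 892.0 mi
Smallest added distance is 154.6 mi, inserting between M2 and M3.

between M2 and M3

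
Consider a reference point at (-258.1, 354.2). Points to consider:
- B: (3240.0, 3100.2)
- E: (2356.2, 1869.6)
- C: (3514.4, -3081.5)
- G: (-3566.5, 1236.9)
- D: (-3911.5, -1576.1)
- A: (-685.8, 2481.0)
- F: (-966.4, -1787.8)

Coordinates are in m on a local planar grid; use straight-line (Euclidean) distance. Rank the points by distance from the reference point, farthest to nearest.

Distances from the reference point:
C (3514.4, -3081.5): 5102.5 m
B (3240.0, 3100.2): 4447.2 m
D (-3911.5, -1576.1): 4132.0 m
G (-3566.5, 1236.9): 3424.1 m
E (2356.2, 1869.6): 3021.8 m
F (-966.4, -1787.8): 2256.1 m
A (-685.8, 2481.0): 2169.4 m

C, B, D, G, E, F, A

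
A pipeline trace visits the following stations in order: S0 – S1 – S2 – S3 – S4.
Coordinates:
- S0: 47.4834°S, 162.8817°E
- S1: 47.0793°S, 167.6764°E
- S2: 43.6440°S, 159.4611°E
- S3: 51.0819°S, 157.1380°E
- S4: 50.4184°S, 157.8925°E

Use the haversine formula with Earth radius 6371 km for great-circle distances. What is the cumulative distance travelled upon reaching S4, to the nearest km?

Leg distances:
S0→S1: 364.4 km  (cumulative 364.4 km)
S1→S2: 746.3 km  (cumulative 1110.7 km)
S2→S3: 845.2 km  (cumulative 1956.0 km)
S3→S4: 90.9 km  (cumulative 2046.9 km)
Cumulative distance at S4 ≈ 2047 km.

2047 km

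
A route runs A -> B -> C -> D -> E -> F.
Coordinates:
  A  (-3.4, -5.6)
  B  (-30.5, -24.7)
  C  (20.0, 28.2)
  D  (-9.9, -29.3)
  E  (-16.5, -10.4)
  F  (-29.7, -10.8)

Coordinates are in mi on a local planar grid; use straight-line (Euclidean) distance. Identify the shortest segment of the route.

E–F

Leg distances:
A→B: 33.2 mi
B→C: 73.1 mi
C→D: 64.8 mi
D→E: 20.0 mi
E→F: 13.2 mi
The shortest leg is E–F at 13.2 mi.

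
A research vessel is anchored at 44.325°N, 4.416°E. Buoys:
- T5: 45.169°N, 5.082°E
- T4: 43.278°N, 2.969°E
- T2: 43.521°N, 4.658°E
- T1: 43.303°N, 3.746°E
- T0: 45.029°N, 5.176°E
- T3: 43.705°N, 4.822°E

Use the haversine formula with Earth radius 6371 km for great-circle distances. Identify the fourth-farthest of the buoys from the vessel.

T0

Distance to each, sorted:
T4: 164.4 km
T1: 125.7 km
T5: 107.6 km
T0: 98.7 km
T2: 91.5 km
T3: 76.2 km
The fourth-farthest is T0 at 98.7 km.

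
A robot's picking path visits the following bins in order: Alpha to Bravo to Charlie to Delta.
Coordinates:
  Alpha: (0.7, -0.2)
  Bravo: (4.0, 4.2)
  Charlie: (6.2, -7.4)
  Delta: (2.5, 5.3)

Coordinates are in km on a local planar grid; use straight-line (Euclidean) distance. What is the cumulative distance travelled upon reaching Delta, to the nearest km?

Leg distances:
Alpha→Bravo: 5.5 km  (cumulative 5.5 km)
Bravo→Charlie: 11.8 km  (cumulative 17.3 km)
Charlie→Delta: 13.2 km  (cumulative 30.5 km)
Cumulative distance at Delta ≈ 31 km.

31 km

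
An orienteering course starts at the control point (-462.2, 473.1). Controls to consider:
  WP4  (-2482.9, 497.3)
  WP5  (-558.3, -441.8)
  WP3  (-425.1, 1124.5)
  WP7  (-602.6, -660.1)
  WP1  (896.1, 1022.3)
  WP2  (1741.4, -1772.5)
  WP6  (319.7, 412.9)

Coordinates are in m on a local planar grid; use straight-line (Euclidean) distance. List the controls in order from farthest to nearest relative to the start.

WP2, WP4, WP1, WP7, WP5, WP6, WP3

Distance from the start at (-462.2, 473.1) to each:
WP2 (1741.4, -1772.5): 3146.2 m
WP4 (-2482.9, 497.3): 2020.8 m
WP1 (896.1, 1022.3): 1465.1 m
WP7 (-602.6, -660.1): 1141.9 m
WP5 (-558.3, -441.8): 919.9 m
WP6 (319.7, 412.9): 784.2 m
WP3 (-425.1, 1124.5): 652.5 m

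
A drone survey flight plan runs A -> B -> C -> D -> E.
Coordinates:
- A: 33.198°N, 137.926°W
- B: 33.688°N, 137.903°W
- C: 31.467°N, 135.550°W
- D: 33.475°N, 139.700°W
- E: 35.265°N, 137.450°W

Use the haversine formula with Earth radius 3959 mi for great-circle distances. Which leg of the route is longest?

Leg distances:
A→B: 33.9 mi
B→C: 205.7 mi
C→D: 278.9 mi
D→E: 178.2 mi
The longest leg is C–D at 278.9 mi.

C–D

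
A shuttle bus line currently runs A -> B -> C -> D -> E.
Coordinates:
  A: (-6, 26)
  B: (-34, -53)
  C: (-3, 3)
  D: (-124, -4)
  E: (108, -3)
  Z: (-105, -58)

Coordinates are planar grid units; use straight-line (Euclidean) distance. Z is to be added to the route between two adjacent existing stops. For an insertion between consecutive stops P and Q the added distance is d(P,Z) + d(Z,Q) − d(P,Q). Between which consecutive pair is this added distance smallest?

between D and E

Added distance for inserting Z between each consecutive pair:
A–B: 117.2
B–C: 126.0
C–D: 54.9
D–E: 45.2
Smallest added distance is 45.2, inserting between D and E.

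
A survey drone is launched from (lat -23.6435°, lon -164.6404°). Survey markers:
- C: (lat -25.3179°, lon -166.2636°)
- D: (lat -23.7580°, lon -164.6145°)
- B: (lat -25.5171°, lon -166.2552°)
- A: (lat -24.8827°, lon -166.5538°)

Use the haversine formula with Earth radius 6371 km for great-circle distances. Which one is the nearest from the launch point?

Distances from the launch point ((lat -23.6435°, lon -164.6404°)):
D: 13.0 km
A: 237.9 km
C: 248.3 km
B: 264.7 km
The nearest is D at 13.0 km.

D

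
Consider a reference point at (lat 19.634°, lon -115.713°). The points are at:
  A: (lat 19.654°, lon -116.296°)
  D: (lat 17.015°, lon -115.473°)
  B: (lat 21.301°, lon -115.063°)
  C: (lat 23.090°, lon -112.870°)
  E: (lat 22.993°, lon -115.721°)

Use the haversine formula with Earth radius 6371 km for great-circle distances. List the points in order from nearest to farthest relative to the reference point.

A, B, D, E, C

Distance from the reference point at (lat 19.634°, lon -115.713°) to each:
A (lat 19.654°, lon -116.296°): 61.1 km
B (lat 21.301°, lon -115.063°): 197.3 km
D (lat 17.015°, lon -115.473°): 292.3 km
E (lat 22.993°, lon -115.721°): 373.5 km
C (lat 23.090°, lon -112.870°): 484.1 km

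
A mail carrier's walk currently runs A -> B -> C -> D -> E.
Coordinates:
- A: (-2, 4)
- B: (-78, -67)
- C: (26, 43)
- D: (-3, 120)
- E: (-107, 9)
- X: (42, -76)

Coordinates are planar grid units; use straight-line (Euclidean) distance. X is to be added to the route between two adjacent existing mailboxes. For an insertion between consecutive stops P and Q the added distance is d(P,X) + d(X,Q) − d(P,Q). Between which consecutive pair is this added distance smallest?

Added distance for inserting X between each consecutive pair:
A–B: 107.6
B–C: 89.0
C–D: 238.9
D–E: 220.5
Smallest added distance is 89.0, inserting between B and C.

between B and C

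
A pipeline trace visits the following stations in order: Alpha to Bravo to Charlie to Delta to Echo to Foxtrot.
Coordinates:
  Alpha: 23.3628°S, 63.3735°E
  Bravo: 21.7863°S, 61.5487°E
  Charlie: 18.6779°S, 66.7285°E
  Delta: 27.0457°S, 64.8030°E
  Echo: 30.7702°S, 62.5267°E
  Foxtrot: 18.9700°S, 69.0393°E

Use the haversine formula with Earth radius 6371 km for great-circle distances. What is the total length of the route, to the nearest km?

Leg distances:
Alpha→Bravo: 256.6 km  (cumulative 256.6 km)
Bravo→Charlie: 641.4 km  (cumulative 898.0 km)
Charlie→Delta: 951.1 km  (cumulative 1849.1 km)
Delta→Echo: 469.7 km  (cumulative 2318.7 km)
Echo→Foxtrot: 1466.5 km  (cumulative 3785.3 km)
Total route length ≈ 3785 km.

3785 km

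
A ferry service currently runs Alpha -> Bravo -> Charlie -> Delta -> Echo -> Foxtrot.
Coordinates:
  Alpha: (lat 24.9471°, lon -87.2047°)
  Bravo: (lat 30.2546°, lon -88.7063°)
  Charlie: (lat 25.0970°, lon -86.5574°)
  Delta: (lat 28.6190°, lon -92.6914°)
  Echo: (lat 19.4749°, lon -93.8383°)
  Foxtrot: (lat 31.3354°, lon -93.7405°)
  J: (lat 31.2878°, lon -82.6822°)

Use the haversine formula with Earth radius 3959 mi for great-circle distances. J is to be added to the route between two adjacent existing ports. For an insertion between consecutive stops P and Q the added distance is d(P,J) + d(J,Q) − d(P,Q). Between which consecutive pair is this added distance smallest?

between Bravo and Charlie

Added distance for inserting J between each consecutive pair:
Alpha–Bravo: 504.0 mi
Bravo–Charlie: 473.3 mi
Charlie–Delta: 665.6 mi
Delta–Echo: 1062.2 mi
Echo–Foxtrot: 904.5 mi
Smallest added distance is 473.3 mi, inserting between Bravo and Charlie.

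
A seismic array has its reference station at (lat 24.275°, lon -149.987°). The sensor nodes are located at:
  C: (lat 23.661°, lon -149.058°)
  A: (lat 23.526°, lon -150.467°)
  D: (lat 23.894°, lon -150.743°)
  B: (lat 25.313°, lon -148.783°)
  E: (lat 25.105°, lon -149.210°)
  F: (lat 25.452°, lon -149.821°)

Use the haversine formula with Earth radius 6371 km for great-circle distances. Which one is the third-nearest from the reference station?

Distances from the reference station ((lat 24.275°, lon -149.987°)):
D: 87.7 km
A: 96.5 km
C: 116.5 km
E: 121.2 km
F: 131.9 km
B: 167.6 km
The third-nearest is C at 116.5 km.

C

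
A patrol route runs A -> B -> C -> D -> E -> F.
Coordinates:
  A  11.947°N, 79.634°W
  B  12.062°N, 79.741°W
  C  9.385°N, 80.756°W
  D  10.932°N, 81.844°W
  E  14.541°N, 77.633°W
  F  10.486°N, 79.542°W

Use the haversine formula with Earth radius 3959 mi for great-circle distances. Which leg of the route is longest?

D–E

Leg distances:
A→B: 10.7 mi
B→C: 197.4 mi
C→D: 130.0 mi
D→E: 377.8 mi
E→F: 308.4 mi
The longest leg is D–E at 377.8 mi.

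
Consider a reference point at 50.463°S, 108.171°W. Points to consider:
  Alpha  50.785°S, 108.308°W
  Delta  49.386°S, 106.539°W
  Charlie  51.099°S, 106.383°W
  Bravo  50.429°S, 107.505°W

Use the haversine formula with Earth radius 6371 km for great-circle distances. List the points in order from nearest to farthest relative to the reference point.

Alpha, Bravo, Charlie, Delta

Distance from the reference point at 50.463°S, 108.171°W to each:
Alpha 50.785°S, 108.308°W: 37.1 km
Bravo 50.429°S, 107.505°W: 47.3 km
Charlie 51.099°S, 106.383°W: 144.2 km
Delta 49.386°S, 106.539°W: 167.3 km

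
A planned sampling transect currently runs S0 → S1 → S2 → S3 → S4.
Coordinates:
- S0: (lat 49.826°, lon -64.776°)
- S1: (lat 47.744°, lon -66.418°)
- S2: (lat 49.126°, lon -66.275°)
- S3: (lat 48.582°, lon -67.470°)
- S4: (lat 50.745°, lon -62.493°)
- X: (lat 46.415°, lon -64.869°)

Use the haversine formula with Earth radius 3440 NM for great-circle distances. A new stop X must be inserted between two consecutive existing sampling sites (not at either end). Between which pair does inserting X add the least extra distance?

Added distance for inserting X between each consecutive pair:
S0–S1: 165.8 NM
S1–S2: 191.1 NM
S2–S3: 282.4 NM
S3–S4: 211.1 NM
Smallest added distance is 165.8 NM, inserting between S0 and S1.

between S0 and S1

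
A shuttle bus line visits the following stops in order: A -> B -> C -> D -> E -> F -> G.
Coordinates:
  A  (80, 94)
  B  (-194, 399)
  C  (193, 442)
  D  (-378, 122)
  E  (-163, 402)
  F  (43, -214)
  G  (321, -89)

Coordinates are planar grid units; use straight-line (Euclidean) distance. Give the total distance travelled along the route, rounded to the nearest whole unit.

2761

Leg distances:
A→B: 410.0  (cumulative 410.0)
B→C: 389.4  (cumulative 799.4)
C→D: 654.6  (cumulative 1453.9)
D→E: 353.0  (cumulative 1807.0)
E→F: 649.5  (cumulative 2456.5)
F→G: 304.8  (cumulative 2761.3)
Total route length ≈ 2761.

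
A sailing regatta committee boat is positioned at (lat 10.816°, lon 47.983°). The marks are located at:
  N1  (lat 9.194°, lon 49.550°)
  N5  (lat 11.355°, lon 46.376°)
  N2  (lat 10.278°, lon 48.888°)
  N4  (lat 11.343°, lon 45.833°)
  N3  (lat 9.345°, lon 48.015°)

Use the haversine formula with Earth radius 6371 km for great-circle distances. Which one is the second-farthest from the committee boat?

Distances from the committee boat ((lat 10.816°, lon 47.983°)):
N1: 248.9 km
N4: 241.8 km
N5: 185.3 km
N3: 163.6 km
N2: 115.6 km
The second-farthest is N4 at 241.8 km.

N4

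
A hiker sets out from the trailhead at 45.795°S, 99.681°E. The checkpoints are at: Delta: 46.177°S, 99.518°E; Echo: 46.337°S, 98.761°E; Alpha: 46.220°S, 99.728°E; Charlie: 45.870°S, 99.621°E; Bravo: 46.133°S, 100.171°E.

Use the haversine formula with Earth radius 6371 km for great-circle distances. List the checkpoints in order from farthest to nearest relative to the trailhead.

Distances from the trailhead:
Echo 46.337°S, 98.761°E: 93.1 km
Bravo 46.133°S, 100.171°E: 53.4 km
Alpha 46.220°S, 99.728°E: 47.4 km
Delta 46.177°S, 99.518°E: 44.3 km
Charlie 45.870°S, 99.621°E: 9.5 km

Echo, Bravo, Alpha, Delta, Charlie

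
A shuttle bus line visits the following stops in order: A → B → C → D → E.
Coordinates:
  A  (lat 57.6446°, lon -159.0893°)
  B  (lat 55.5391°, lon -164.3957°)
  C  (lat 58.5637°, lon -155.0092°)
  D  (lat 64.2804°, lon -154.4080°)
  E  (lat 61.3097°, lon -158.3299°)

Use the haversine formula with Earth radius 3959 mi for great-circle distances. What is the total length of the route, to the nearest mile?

Leg distances:
A→B: 248.7 mi  (cumulative 248.7 mi)
B→C: 409.5 mi  (cumulative 658.2 mi)
C→D: 395.5 mi  (cumulative 1053.7 mi)
D→E: 239.7 mi  (cumulative 1293.4 mi)
Total route length ≈ 1293 mi.

1293 mi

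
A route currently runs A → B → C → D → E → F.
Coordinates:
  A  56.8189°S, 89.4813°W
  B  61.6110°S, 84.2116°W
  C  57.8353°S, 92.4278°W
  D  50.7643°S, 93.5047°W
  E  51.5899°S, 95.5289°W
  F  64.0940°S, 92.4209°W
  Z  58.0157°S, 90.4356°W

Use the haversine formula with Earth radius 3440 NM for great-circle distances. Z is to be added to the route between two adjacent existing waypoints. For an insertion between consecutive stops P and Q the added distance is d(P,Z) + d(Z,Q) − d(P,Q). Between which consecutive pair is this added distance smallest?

Added distance for inserting Z between each consecutive pair:
A–B: 34.2 NM
B–C: 14.3 NM
C–D: 86.5 NM
D–E: 781.3 NM
E–F: 36.2 NM
Smallest added distance is 14.3 NM, inserting between B and C.

between B and C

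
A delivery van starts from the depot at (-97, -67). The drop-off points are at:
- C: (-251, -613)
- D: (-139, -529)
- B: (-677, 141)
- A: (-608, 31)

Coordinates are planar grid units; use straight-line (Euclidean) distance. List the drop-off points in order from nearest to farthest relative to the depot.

D, A, C, B

Computing each straight-line distance from (-97, -67):
D (-139, -529): 463.9
A (-608, 31): 520.3
C (-251, -613): 567.3
B (-677, 141): 616.2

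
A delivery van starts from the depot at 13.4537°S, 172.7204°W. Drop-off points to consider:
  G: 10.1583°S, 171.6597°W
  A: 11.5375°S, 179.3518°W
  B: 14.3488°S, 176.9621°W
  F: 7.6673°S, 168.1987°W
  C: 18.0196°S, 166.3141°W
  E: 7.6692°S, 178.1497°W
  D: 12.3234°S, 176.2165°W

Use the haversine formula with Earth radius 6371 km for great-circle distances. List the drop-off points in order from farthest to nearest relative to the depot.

E, C, F, A, B, D, G

Distances from the depot:
E 7.6692°S, 178.1497°W: 875.0 km
C 18.0196°S, 166.3141°W: 853.0 km
F 7.6673°S, 168.1987°W: 811.2 km
A 11.5375°S, 179.3518°W: 750.7 km
B 14.3488°S, 176.9621°W: 468.5 km
D 12.3234°S, 176.2165°W: 399.2 km
G 10.1583°S, 171.6597°W: 384.2 km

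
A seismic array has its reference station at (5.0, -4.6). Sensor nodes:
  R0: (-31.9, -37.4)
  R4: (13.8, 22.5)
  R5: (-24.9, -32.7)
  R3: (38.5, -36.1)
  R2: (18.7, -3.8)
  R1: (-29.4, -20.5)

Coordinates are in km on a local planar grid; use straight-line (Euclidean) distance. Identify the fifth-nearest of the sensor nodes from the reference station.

R3

Distances from the reference station ((5.0, -4.6)):
R2: 13.7 km
R4: 28.5 km
R1: 37.9 km
R5: 41.0 km
R3: 46.0 km
R0: 49.4 km
The fifth-nearest is R3 at 46.0 km.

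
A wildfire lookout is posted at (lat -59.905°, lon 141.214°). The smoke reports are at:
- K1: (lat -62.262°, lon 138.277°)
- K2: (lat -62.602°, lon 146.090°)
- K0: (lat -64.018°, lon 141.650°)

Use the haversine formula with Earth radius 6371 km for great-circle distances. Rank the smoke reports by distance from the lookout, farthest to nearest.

Computing each great-circle distance from (lat -59.905°, lon 141.214°):
K0 (lat -64.018°, lon 141.650°): 457.9 km
K2 (lat -62.602°, lon 146.090°): 397.2 km
K1 (lat -62.262°, lon 138.277°): 305.9 km

K0, K2, K1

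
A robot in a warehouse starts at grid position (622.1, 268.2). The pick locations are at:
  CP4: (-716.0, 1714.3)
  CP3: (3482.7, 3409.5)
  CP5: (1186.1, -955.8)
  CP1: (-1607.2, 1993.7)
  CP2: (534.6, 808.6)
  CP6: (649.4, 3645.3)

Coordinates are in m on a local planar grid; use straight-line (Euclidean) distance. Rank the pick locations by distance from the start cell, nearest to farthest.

CP2, CP5, CP4, CP1, CP6, CP3

Distance from the start cell at (622.1, 268.2) to each:
CP2 (534.6, 808.6): 547.4 m
CP5 (1186.1, -955.8): 1347.7 m
CP4 (-716.0, 1714.3): 1970.2 m
CP1 (-1607.2, 1993.7): 2819.1 m
CP6 (649.4, 3645.3): 3377.2 m
CP3 (3482.7, 3409.5): 4248.6 m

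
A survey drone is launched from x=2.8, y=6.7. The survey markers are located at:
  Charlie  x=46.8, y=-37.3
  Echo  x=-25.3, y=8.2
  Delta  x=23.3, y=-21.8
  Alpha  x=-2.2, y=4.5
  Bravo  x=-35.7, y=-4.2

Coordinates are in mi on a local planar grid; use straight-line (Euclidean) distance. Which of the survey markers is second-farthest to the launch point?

Bravo

Distances from the launch point (x=2.8, y=6.7):
Charlie: 62.2 mi
Bravo: 40.0 mi
Delta: 35.1 mi
Echo: 28.1 mi
Alpha: 5.5 mi
The second-farthest is Bravo at 40.0 mi.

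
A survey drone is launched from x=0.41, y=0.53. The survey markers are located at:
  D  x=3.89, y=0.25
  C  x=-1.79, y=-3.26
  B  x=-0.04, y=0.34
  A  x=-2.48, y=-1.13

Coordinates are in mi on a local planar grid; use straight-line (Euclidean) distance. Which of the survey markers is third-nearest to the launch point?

D

Distance to each, sorted:
B: 0.5 mi
A: 3.3 mi
D: 3.5 mi
C: 4.4 mi
The third-nearest is D at 3.5 mi.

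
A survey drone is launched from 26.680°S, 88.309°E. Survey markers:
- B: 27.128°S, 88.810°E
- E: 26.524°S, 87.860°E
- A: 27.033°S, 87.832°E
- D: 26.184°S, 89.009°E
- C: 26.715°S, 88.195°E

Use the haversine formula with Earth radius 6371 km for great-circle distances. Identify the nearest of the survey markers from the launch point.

C

Distance to each, sorted:
C: 12.0 km
E: 47.9 km
A: 61.5 km
B: 70.4 km
D: 88.9 km
The nearest is C at 12.0 km.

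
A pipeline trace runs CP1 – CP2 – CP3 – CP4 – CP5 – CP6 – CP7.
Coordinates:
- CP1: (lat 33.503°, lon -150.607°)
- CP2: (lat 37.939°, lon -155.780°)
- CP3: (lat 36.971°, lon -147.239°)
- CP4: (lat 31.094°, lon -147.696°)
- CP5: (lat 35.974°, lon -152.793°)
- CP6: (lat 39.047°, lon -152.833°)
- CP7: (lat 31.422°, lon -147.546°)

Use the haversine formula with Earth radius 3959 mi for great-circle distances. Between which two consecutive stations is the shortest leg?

CP5–CP6

Leg distances:
CP1→CP2: 421.9 mi
CP2→CP3: 473.1 mi
CP3→CP4: 406.9 mi
CP4→CP5: 446.9 mi
CP5→CP6: 212.3 mi
CP6→CP7: 605.2 mi
The shortest leg is CP5–CP6 at 212.3 mi.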